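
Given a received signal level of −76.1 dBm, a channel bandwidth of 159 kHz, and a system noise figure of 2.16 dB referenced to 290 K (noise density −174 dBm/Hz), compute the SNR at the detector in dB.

43.7 dB

Noise floor: N = −174 + 10 log₁₀(B) + NF
10 log₁₀(1.59×10⁵) = 52.01 dB
N = −174 + 52.01 + 2.16 = −119.83 dBm
SNR = P_sig − N = −76.1 − (−119.83) = 43.73 dB → 43.7 dB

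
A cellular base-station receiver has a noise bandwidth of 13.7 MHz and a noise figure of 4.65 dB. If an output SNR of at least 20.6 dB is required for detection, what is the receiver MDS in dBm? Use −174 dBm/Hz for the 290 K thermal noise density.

Sensitivity = −174 + 10 log₁₀(B) + NF + SNR_min
= −174 + 71.37 + 4.65 + 20.6
= −77.38 dBm → −77.4 dBm

−77.4 dBm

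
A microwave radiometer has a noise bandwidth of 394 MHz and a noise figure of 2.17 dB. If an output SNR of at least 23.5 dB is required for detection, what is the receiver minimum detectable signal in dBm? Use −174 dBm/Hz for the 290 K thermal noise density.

−62.4 dBm

Sensitivity = −174 + 10 log₁₀(B) + NF + SNR_min
= −174 + 85.95 + 2.17 + 23.5
= −62.38 dBm → −62.4 dBm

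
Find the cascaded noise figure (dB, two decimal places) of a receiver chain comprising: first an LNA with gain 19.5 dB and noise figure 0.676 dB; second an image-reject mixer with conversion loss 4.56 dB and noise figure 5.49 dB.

Convert to linear (a loss of L dB is a gain of −L dB): F_i = 10^(NF_i/10), G_i = 10^(G_i,dB/10)
  Stage 1: F_1 = 10^(0.676/10) = 1.168, G_1 = 10^(19.5/10) = 89.13
  Stage 2: F_2 = 10^(5.49/10) = 3.540, G_2 = 10^(−4.56/10) = 0.3499
Friis cascade:
  F = 1.168 + (3.540 − 1)/89.13 = 1.197
NF = 10 log₁₀(1.197) = 0.78 dB

0.78 dB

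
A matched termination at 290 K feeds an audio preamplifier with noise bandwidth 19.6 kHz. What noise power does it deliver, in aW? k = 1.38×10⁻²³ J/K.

P_n = kTB = 1.38×10⁻²³ × 290 × 1.96×10⁴ = 7.84×10⁻¹⁷ W = 78.4 aW

78.4 aW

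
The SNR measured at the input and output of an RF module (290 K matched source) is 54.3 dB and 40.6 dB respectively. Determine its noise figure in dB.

13.7 dB

NF (dB) = SNR_in(dB) − SNR_out(dB) when the source is at T₀
NF = 54.3 − 40.6 = 13.7 dB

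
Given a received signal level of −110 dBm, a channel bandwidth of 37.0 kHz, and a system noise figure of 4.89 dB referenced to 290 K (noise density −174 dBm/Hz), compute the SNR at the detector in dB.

Noise floor: N = −174 + 10 log₁₀(B) + NF
10 log₁₀(3.70×10⁴) = 45.68 dB
N = −174 + 45.68 + 4.89 = −123.43 dBm
SNR = P_sig − N = −110 − (−123.43) = 13.43 dB → 13.4 dB

13.4 dB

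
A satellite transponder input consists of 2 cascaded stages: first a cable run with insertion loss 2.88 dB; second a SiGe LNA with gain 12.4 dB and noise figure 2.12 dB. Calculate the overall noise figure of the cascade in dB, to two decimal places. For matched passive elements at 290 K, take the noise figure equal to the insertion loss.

Convert to linear (a loss of L dB is a gain of −L dB): F_i = 10^(NF_i/10), G_i = 10^(G_i,dB/10)
  Stage 1: F_1 = 10^(2.88/10) = 1.941, G_1 = 10^(−2.88/10) = 0.5152
  Stage 2: F_2 = 10^(2.12/10) = 1.629, G_2 = 10^(12.4/10) = 17.38
Friis cascade:
  F = 1.941 + (1.629 − 1)/0.5152 = 3.162
NF = 10 log₁₀(3.162) = 5.00 dB

5.00 dB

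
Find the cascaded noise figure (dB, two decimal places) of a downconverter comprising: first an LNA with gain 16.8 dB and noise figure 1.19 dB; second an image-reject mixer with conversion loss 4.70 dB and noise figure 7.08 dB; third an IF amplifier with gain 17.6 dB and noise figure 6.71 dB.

2.12 dB

Convert to linear (a loss of L dB is a gain of −L dB): F_i = 10^(NF_i/10), G_i = 10^(G_i,dB/10)
  Stage 1: F_1 = 10^(1.19/10) = 1.315, G_1 = 10^(16.8/10) = 47.86
  Stage 2: F_2 = 10^(7.08/10) = 5.105, G_2 = 10^(−4.70/10) = 0.3388
  Stage 3: F_3 = 10^(6.71/10) = 4.688, G_3 = 10^(17.6/10) = 57.54
Friis cascade:
  F = 1.315 + (5.105 − 1)/47.86 + (4.688 − 1)/16.22 = 1.628
NF = 10 log₁₀(1.628) = 2.12 dB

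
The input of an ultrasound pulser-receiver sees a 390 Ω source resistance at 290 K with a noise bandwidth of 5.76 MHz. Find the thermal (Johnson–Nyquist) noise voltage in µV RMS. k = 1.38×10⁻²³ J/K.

6.00 µV

V_n = √(4kTRB)
4kTRB = 4 × 1.38×10⁻²³ × 290 × 3.90×10² × 5.76×10⁶ = 3.60×10⁻¹¹ V²
V_n = √(3.60×10⁻¹¹) = 6.00×10⁻⁶ V = 6.00 µV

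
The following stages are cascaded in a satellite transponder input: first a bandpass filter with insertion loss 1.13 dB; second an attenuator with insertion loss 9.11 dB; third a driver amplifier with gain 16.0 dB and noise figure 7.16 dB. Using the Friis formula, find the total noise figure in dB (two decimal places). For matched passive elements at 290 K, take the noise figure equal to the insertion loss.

Convert to linear (a loss of L dB is a gain of −L dB): F_i = 10^(NF_i/10), G_i = 10^(G_i,dB/10)
  Stage 1: F_1 = 10^(1.13/10) = 1.297, G_1 = 10^(−1.13/10) = 0.7709
  Stage 2: F_2 = 10^(9.11/10) = 8.147, G_2 = 10^(−9.11/10) = 0.1227
  Stage 3: F_3 = 10^(7.16/10) = 5.200, G_3 = 10^(16.0/10) = 39.81
Friis cascade:
  F = 1.297 + (8.147 − 1)/0.7709 + (5.200 − 1)/0.09462 = 54.95
NF = 10 log₁₀(54.95) = 17.40 dB

17.40 dB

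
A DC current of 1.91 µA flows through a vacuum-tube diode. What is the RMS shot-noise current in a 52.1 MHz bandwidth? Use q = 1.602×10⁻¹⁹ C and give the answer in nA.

I_n = √(2qI·B)
2qI·B = 2 × 1.602×10⁻¹⁹ × 1.91×10⁻⁶ × 5.21×10⁷ = 3.19×10⁻¹⁷ A²
I_n = √(3.19×10⁻¹⁷) = 5.65×10⁻⁹ A = 5.65 nA

5.65 nA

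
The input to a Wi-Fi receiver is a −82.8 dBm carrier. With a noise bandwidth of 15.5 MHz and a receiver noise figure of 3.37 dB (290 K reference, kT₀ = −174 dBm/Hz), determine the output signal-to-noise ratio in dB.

15.9 dB

Noise floor: N = −174 + 10 log₁₀(B) + NF
10 log₁₀(1.55×10⁷) = 71.9 dB
N = −174 + 71.9 + 3.37 = −98.73 dBm
SNR = P_sig − N = −82.8 − (−98.73) = 15.93 dB → 15.9 dB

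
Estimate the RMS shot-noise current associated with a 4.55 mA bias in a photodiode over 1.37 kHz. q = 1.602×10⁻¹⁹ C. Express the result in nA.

1.41 nA

I_n = √(2qI·B)
2qI·B = 2 × 1.602×10⁻¹⁹ × 4.55×10⁻³ × 1.37×10³ = 2.00×10⁻¹⁸ A²
I_n = √(2.00×10⁻¹⁸) = 1.41×10⁻⁹ A = 1.41 nA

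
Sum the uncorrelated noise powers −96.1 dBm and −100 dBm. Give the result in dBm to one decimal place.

Convert to linear, add, convert back:
P₁ = 2.45×10⁻¹³ W, P₂ = 1.00×10⁻¹³ W
P_tot = 3.45×10⁻¹³ W → 10 log₁₀(P_tot / 10⁻³) = −94.6 dBm

−94.6 dBm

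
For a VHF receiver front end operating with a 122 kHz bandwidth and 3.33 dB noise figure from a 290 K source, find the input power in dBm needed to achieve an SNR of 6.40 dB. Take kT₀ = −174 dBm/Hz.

Sensitivity = −174 + 10 log₁₀(B) + NF + SNR_min
= −174 + 50.86 + 3.33 + 6.40
= −113.41 dBm → −113.4 dBm

−113.4 dBm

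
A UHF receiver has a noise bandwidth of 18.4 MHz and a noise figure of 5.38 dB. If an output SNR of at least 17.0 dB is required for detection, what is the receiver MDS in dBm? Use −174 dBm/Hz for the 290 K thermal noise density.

Sensitivity = −174 + 10 log₁₀(B) + NF + SNR_min
= −174 + 72.65 + 5.38 + 17.0
= −78.97 dBm → −79.0 dBm

−79.0 dBm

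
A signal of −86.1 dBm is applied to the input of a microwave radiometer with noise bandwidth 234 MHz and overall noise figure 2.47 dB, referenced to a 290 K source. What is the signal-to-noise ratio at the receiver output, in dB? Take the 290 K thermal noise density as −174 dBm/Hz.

1.7 dB

Noise floor: N = −174 + 10 log₁₀(B) + NF
10 log₁₀(2.34×10⁸) = 83.69 dB
N = −174 + 83.69 + 2.47 = −87.84 dBm
SNR = P_sig − N = −86.1 − (−87.84) = 1.74 dB → 1.7 dB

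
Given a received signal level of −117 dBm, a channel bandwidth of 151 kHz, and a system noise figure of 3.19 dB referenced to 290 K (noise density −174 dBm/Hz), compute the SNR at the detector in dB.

2.0 dB

Noise floor: N = −174 + 10 log₁₀(B) + NF
10 log₁₀(1.51×10⁵) = 51.79 dB
N = −174 + 51.79 + 3.19 = −119.02 dBm
SNR = P_sig − N = −117 − (−119.02) = 2.02 dB → 2.0 dB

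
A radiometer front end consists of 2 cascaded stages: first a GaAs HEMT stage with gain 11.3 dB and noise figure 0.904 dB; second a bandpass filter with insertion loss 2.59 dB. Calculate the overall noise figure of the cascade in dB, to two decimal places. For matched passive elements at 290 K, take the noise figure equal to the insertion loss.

Convert to linear (a loss of L dB is a gain of −L dB): F_i = 10^(NF_i/10), G_i = 10^(G_i,dB/10)
  Stage 1: F_1 = 10^(0.904/10) = 1.231, G_1 = 10^(11.3/10) = 13.49
  Stage 2: F_2 = 10^(2.59/10) = 1.816, G_2 = 10^(−2.59/10) = 0.5508
Friis cascade:
  F = 1.231 + (1.816 − 1)/13.49 = 1.292
NF = 10 log₁₀(1.292) = 1.11 dB

1.11 dB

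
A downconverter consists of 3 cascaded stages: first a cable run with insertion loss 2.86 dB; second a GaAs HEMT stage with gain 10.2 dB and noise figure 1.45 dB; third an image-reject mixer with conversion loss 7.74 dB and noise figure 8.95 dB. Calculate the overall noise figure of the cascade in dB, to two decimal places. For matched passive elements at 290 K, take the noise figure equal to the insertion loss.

5.98 dB

Convert to linear (a loss of L dB is a gain of −L dB): F_i = 10^(NF_i/10), G_i = 10^(G_i,dB/10)
  Stage 1: F_1 = 10^(2.86/10) = 1.932, G_1 = 10^(−2.86/10) = 0.5176
  Stage 2: F_2 = 10^(1.45/10) = 1.396, G_2 = 10^(10.2/10) = 10.47
  Stage 3: F_3 = 10^(8.95/10) = 7.852, G_3 = 10^(−7.74/10) = 0.1683
Friis cascade:
  F = 1.932 + (1.396 − 1)/0.5176 + (7.852 − 1)/5.420 = 3.962
NF = 10 log₁₀(3.962) = 5.98 dB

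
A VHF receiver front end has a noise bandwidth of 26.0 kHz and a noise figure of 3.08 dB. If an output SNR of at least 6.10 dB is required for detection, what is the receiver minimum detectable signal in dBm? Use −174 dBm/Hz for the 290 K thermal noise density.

−120.7 dBm

Sensitivity = −174 + 10 log₁₀(B) + NF + SNR_min
= −174 + 44.15 + 3.08 + 6.10
= −120.67 dBm → −120.7 dBm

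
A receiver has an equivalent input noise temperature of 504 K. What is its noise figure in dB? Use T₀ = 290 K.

F = 1 + T_e/T₀ = 1 + 504/290 = 2.73793
NF = 10 log₁₀(2.73793) = 4.37 dB

4.37 dB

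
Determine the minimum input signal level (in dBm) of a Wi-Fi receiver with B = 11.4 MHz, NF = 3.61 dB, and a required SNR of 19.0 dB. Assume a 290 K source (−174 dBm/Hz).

Sensitivity = −174 + 10 log₁₀(B) + NF + SNR_min
= −174 + 70.57 + 3.61 + 19.0
= −80.82 dBm → −80.8 dBm

−80.8 dBm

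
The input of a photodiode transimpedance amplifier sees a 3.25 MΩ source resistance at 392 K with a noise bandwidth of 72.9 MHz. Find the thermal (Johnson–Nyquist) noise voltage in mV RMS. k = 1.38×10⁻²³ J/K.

2.26 mV

V_n = √(4kTRB)
4kTRB = 4 × 1.38×10⁻²³ × 392 × 3.25×10⁶ × 7.29×10⁷ = 5.13×10⁻⁶ V²
V_n = √(5.13×10⁻⁶) = 2.26×10⁻³ V = 2.26 mV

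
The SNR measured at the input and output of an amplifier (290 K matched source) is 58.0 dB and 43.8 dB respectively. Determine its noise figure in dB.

NF (dB) = SNR_in(dB) − SNR_out(dB) when the source is at T₀
NF = 58.0 − 43.8 = 14.2 dB

14.2 dB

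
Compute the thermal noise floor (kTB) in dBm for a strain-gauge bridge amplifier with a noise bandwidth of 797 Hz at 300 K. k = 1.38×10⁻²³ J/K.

P_n = kTB = 1.38×10⁻²³ × 300 × 7.97×10² = 3.30×10⁻¹⁸ W
In dBm: 10 log₁₀(3.30×10⁻¹⁸ / 10⁻³) = −144.8 dBm

−144.8 dBm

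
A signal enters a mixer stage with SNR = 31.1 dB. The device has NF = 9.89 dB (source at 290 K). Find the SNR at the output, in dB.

21.21 dB

By definition F = SNR_in/SNR_out, so in dB: SNR_out = SNR_in − NF
SNR_out = 31.1 − 9.89 = 21.21 dB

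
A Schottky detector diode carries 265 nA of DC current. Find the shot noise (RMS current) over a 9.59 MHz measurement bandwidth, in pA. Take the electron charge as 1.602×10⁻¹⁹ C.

902 pA

I_n = √(2qI·B)
2qI·B = 2 × 1.602×10⁻¹⁹ × 2.65×10⁻⁷ × 9.59×10⁶ = 8.14×10⁻¹⁹ A²
I_n = √(8.14×10⁻¹⁹) = 9.02×10⁻¹⁰ A = 902 pA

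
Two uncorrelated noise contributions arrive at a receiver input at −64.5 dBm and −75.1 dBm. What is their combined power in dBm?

Convert to linear, add, convert back:
P₁ = 3.55×10⁻¹⁰ W, P₂ = 3.09×10⁻¹¹ W
P_tot = 3.86×10⁻¹⁰ W → 10 log₁₀(P_tot / 10⁻³) = −64.1 dBm

−64.1 dBm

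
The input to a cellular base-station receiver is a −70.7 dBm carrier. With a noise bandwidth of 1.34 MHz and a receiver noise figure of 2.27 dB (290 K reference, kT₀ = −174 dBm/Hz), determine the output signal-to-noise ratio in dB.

39.8 dB

Noise floor: N = −174 + 10 log₁₀(B) + NF
10 log₁₀(1.34×10⁶) = 61.27 dB
N = −174 + 61.27 + 2.27 = −110.46 dBm
SNR = P_sig − N = −70.7 − (−110.46) = 39.76 dB → 39.8 dB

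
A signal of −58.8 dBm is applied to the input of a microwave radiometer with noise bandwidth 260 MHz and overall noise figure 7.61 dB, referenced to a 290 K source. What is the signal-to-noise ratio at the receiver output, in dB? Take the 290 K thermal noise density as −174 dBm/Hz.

23.4 dB

Noise floor: N = −174 + 10 log₁₀(B) + NF
10 log₁₀(2.60×10⁸) = 84.15 dB
N = −174 + 84.15 + 7.61 = −82.24 dBm
SNR = P_sig − N = −58.8 − (−82.24) = 23.44 dB → 23.4 dB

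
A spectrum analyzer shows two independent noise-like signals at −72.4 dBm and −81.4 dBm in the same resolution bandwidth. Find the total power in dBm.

−71.9 dBm

Convert to linear, add, convert back:
P₁ = 5.75×10⁻¹¹ W, P₂ = 7.24×10⁻¹² W
P_tot = 6.48×10⁻¹¹ W → 10 log₁₀(P_tot / 10⁻³) = −71.9 dBm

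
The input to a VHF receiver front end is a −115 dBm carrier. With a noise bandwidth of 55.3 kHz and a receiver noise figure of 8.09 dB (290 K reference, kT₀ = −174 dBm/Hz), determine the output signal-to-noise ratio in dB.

Noise floor: N = −174 + 10 log₁₀(B) + NF
10 log₁₀(5.53×10⁴) = 47.43 dB
N = −174 + 47.43 + 8.09 = −118.48 dBm
SNR = P_sig − N = −115 − (−118.48) = 3.48 dB → 3.5 dB

3.5 dB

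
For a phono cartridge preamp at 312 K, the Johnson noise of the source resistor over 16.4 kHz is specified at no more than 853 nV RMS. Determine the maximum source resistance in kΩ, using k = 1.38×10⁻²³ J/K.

2.58 kΩ

Johnson–Nyquist: V_n = √(4kTRB) ⇒ R = V_n² / (4kTB)
4kTB = 4 × 1.38×10⁻²³ × 312 × 1.64×10⁴ = 2.82×10⁻¹⁶
R = (8.53×10⁻⁷)² / 2.82×10⁻¹⁶ = 2.58×10³ Ω = 2.58 kΩ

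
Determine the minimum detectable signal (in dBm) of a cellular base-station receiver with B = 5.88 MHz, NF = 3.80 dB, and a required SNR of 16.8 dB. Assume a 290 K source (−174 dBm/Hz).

−85.7 dBm

Sensitivity = −174 + 10 log₁₀(B) + NF + SNR_min
= −174 + 67.69 + 3.80 + 16.8
= −85.71 dBm → −85.7 dBm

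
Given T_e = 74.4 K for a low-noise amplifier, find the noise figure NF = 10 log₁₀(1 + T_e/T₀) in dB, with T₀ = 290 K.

F = 1 + T_e/T₀ = 1 + 74.4/290 = 1.25655
NF = 10 log₁₀(1.25655) = 0.992 dB

0.992 dB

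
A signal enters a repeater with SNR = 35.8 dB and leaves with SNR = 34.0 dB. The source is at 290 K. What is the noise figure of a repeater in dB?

1.8 dB

NF (dB) = SNR_in(dB) − SNR_out(dB) when the source is at T₀
NF = 35.8 − 34.0 = 1.8 dB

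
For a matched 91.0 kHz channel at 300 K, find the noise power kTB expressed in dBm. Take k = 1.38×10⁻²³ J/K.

P_n = kTB = 1.38×10⁻²³ × 300 × 9.10×10⁴ = 3.77×10⁻¹⁶ W
In dBm: 10 log₁₀(3.77×10⁻¹⁶ / 10⁻³) = −124.2 dBm

−124.2 dBm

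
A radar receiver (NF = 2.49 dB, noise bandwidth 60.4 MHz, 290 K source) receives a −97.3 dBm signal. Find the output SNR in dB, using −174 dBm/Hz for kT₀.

Noise floor: N = −174 + 10 log₁₀(B) + NF
10 log₁₀(6.04×10⁷) = 77.81 dB
N = −174 + 77.81 + 2.49 = −93.70 dBm
SNR = P_sig − N = −97.3 − (−93.70) = −3.60 dB → −3.6 dB

−3.6 dB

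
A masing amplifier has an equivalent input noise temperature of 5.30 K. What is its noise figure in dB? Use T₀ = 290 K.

0.079 dB

F = 1 + T_e/T₀ = 1 + 5.30/290 = 1.01828
NF = 10 log₁₀(1.01828) = 0.079 dB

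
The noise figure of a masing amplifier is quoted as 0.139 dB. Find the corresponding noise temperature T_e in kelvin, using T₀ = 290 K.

9.43 K

F = 10^(0.139/10) = 1.03252
T_e = (F − 1)·T₀ = (1.03252 − 1) × 290 = 9.43 K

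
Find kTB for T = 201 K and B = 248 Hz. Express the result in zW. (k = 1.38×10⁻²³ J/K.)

P_n = kTB = 1.38×10⁻²³ × 201 × 2.48×10² = 6.88×10⁻¹⁹ W = 688 zW

688 zW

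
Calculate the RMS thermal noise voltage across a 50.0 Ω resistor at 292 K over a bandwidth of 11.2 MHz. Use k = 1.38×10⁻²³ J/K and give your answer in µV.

V_n = √(4kTRB)
4kTRB = 4 × 1.38×10⁻²³ × 292 × 5.00×10¹ × 1.12×10⁷ = 9.03×10⁻¹² V²
V_n = √(9.03×10⁻¹²) = 3.00×10⁻⁶ V = 3.00 µV

3.00 µV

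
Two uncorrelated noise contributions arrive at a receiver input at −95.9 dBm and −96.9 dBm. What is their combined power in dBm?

Convert to linear, add, convert back:
P₁ = 2.57×10⁻¹³ W, P₂ = 2.04×10⁻¹³ W
P_tot = 4.61×10⁻¹³ W → 10 log₁₀(P_tot / 10⁻³) = −93.4 dBm

−93.4 dBm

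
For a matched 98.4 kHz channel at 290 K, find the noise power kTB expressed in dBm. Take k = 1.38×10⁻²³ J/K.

−124.0 dBm

P_n = kTB = 1.38×10⁻²³ × 290 × 9.84×10⁴ = 3.94×10⁻¹⁶ W
In dBm: 10 log₁₀(3.94×10⁻¹⁶ / 10⁻³) = −124.0 dBm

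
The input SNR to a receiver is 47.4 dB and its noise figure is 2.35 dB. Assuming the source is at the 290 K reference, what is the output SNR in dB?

45.05 dB

By definition F = SNR_in/SNR_out, so in dB: SNR_out = SNR_in − NF
SNR_out = 47.4 − 2.35 = 45.05 dB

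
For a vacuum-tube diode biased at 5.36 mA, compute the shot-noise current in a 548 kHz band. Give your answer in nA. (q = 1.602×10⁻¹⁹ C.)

30.7 nA

I_n = √(2qI·B)
2qI·B = 2 × 1.602×10⁻¹⁹ × 5.36×10⁻³ × 5.48×10⁵ = 9.41×10⁻¹⁶ A²
I_n = √(9.41×10⁻¹⁶) = 3.07×10⁻⁸ A = 30.7 nA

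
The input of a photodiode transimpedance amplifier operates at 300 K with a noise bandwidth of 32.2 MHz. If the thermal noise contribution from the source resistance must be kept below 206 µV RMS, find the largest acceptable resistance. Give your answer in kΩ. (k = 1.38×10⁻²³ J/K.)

Johnson–Nyquist: V_n = √(4kTRB) ⇒ R = V_n² / (4kTB)
4kTB = 4 × 1.38×10⁻²³ × 300 × 3.22×10⁷ = 5.33×10⁻¹³
R = (2.06×10⁻⁴)² / 5.33×10⁻¹³ = 7.96×10⁴ Ω = 79.6 kΩ

79.6 kΩ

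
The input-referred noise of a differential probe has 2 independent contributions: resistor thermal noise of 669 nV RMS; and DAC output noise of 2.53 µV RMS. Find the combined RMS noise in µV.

Uncorrelated sources add in power (mean-square): V_tot = √(ΣV_i²)
V_tot = √[(6.69×10⁻⁷)² + (2.53×10⁻⁶)²] = 2.62×10⁻⁶ V = 2.62 µV

2.62 µV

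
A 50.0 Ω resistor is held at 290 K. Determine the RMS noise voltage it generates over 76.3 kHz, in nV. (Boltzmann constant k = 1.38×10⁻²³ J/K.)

247 nV

V_n = √(4kTRB)
4kTRB = 4 × 1.38×10⁻²³ × 290 × 5.00×10¹ × 7.63×10⁴ = 6.11×10⁻¹⁴ V²
V_n = √(6.11×10⁻¹⁴) = 2.47×10⁻⁷ V = 247 nV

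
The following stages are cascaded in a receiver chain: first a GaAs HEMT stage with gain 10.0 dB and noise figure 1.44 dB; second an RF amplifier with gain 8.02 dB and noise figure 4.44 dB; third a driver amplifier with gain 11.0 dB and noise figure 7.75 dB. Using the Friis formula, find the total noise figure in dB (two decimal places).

2.17 dB

Convert to linear (a loss of L dB is a gain of −L dB): F_i = 10^(NF_i/10), G_i = 10^(G_i,dB/10)
  Stage 1: F_1 = 10^(1.44/10) = 1.393, G_1 = 10^(10.0/10) = 10.00
  Stage 2: F_2 = 10^(4.44/10) = 2.780, G_2 = 10^(8.02/10) = 6.339
  Stage 3: F_3 = 10^(7.75/10) = 5.957, G_3 = 10^(11.0/10) = 12.59
Friis cascade:
  F = 1.393 + (2.780 − 1)/10.00 + (5.957 − 1)/63.39 = 1.649
NF = 10 log₁₀(1.649) = 2.17 dB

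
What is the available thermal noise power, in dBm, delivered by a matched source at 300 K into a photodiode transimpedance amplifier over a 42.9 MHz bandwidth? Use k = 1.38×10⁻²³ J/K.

−97.5 dBm

P_n = kTB = 1.38×10⁻²³ × 300 × 4.29×10⁷ = 1.78×10⁻¹³ W
In dBm: 10 log₁₀(1.78×10⁻¹³ / 10⁻³) = −97.5 dBm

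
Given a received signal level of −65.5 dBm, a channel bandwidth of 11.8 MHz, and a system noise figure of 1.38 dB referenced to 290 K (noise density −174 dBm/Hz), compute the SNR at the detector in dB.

Noise floor: N = −174 + 10 log₁₀(B) + NF
10 log₁₀(1.18×10⁷) = 70.72 dB
N = −174 + 70.72 + 1.38 = −101.90 dBm
SNR = P_sig − N = −65.5 − (−101.90) = 36.40 dB → 36.4 dB

36.4 dB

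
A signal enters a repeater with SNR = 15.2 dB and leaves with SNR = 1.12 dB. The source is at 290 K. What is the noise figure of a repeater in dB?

NF (dB) = SNR_in(dB) − SNR_out(dB) when the source is at T₀
NF = 15.2 − 1.12 = 14.08 dB

14.08 dB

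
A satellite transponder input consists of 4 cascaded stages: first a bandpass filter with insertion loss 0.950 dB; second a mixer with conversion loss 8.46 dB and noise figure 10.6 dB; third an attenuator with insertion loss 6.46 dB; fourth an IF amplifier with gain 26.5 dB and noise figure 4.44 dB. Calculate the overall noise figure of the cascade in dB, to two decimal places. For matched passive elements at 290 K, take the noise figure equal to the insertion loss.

20.53 dB

Convert to linear (a loss of L dB is a gain of −L dB): F_i = 10^(NF_i/10), G_i = 10^(G_i,dB/10)
  Stage 1: F_1 = 10^(0.950/10) = 1.245, G_1 = 10^(−0.950/10) = 0.8035
  Stage 2: F_2 = 10^(10.6/10) = 11.48, G_2 = 10^(−8.46/10) = 0.1426
  Stage 3: F_3 = 10^(6.46/10) = 4.426, G_3 = 10^(−6.46/10) = 0.2259
  Stage 4: F_4 = 10^(4.44/10) = 2.780, G_4 = 10^(26.5/10) = 446.7
Friis cascade:
  F = 1.245 + (11.48 − 1)/0.8035 + (4.426 − 1)/0.1146 + (2.780 − 1)/0.02588 = 113.0
NF = 10 log₁₀(113.0) = 20.53 dB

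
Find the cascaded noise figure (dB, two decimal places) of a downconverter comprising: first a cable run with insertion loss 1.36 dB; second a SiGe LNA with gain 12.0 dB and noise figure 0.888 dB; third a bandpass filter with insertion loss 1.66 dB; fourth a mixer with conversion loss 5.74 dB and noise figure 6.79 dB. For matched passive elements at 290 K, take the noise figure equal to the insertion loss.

3.42 dB

Convert to linear (a loss of L dB is a gain of −L dB): F_i = 10^(NF_i/10), G_i = 10^(G_i,dB/10)
  Stage 1: F_1 = 10^(1.36/10) = 1.368, G_1 = 10^(−1.36/10) = 0.7311
  Stage 2: F_2 = 10^(0.888/10) = 1.227, G_2 = 10^(12.0/10) = 15.85
  Stage 3: F_3 = 10^(1.66/10) = 1.466, G_3 = 10^(−1.66/10) = 0.6823
  Stage 4: F_4 = 10^(6.79/10) = 4.775, G_4 = 10^(−5.74/10) = 0.2667
Friis cascade:
  F = 1.368 + (1.227 − 1)/0.7311 + (1.466 − 1)/11.59 + (4.775 − 1)/7.907 = 2.196
NF = 10 log₁₀(2.196) = 3.42 dB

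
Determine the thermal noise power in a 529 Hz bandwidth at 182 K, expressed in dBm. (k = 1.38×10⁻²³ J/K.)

−148.8 dBm

P_n = kTB = 1.38×10⁻²³ × 182 × 5.29×10² = 1.33×10⁻¹⁸ W
In dBm: 10 log₁₀(1.33×10⁻¹⁸ / 10⁻³) = −148.8 dBm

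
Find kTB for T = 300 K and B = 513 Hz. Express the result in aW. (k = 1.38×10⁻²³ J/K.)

P_n = kTB = 1.38×10⁻²³ × 300 × 5.13×10² = 2.12×10⁻¹⁸ W = 2.12 aW

2.12 aW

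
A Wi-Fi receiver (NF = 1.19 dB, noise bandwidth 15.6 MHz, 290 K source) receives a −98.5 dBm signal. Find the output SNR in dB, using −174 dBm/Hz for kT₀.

2.4 dB

Noise floor: N = −174 + 10 log₁₀(B) + NF
10 log₁₀(1.56×10⁷) = 71.93 dB
N = −174 + 71.93 + 1.19 = −100.88 dBm
SNR = P_sig − N = −98.5 − (−100.88) = 2.38 dB → 2.4 dB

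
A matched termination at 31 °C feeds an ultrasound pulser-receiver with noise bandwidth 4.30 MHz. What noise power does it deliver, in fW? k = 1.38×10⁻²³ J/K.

T = 31 °C + 273.15 = 304.15 K
P_n = kTB = 1.38×10⁻²³ × 304.15 × 4.30×10⁶ = 1.80×10⁻¹⁴ W = 18.0 fW

18.0 fW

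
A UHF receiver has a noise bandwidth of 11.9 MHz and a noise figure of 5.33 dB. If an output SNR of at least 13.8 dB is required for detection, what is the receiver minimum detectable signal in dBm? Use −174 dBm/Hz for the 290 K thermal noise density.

−84.1 dBm

Sensitivity = −174 + 10 log₁₀(B) + NF + SNR_min
= −174 + 70.76 + 5.33 + 13.8
= −84.11 dBm → −84.1 dBm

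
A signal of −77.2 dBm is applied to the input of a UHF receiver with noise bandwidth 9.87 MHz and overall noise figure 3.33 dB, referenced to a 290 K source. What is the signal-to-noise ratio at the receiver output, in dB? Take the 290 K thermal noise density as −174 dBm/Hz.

Noise floor: N = −174 + 10 log₁₀(B) + NF
10 log₁₀(9.87×10⁶) = 69.94 dB
N = −174 + 69.94 + 3.33 = −100.73 dBm
SNR = P_sig − N = −77.2 − (−100.73) = 23.53 dB → 23.5 dB

23.5 dB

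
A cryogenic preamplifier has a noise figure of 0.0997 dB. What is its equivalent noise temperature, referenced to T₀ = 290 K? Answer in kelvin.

F = 10^(0.0997/10) = 1.02322
T_e = (F − 1)·T₀ = (1.02322 − 1) × 290 = 6.73 K

6.73 K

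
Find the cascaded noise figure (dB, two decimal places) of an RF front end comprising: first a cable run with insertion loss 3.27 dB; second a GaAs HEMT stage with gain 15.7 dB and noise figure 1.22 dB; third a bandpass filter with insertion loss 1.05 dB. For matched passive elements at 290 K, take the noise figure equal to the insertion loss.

Convert to linear (a loss of L dB is a gain of −L dB): F_i = 10^(NF_i/10), G_i = 10^(G_i,dB/10)
  Stage 1: F_1 = 10^(3.27/10) = 2.123, G_1 = 10^(−3.27/10) = 0.4710
  Stage 2: F_2 = 10^(1.22/10) = 1.324, G_2 = 10^(15.7/10) = 37.15
  Stage 3: F_3 = 10^(1.05/10) = 1.274, G_3 = 10^(−1.05/10) = 0.7852
Friis cascade:
  F = 2.123 + (1.324 − 1)/0.4710 + (1.274 − 1)/17.50 = 2.828
NF = 10 log₁₀(2.828) = 4.51 dB

4.51 dB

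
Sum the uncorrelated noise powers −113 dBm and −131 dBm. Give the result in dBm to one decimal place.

Convert to linear, add, convert back:
P₁ = 5.01×10⁻¹⁵ W, P₂ = 7.94×10⁻¹⁷ W
P_tot = 5.09×10⁻¹⁵ W → 10 log₁₀(P_tot / 10⁻³) = −112.9 dBm

−112.9 dBm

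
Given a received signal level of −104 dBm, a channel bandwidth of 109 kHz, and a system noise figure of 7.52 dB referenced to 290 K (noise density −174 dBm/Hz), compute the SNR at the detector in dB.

Noise floor: N = −174 + 10 log₁₀(B) + NF
10 log₁₀(1.09×10⁵) = 50.37 dB
N = −174 + 50.37 + 7.52 = −116.11 dBm
SNR = P_sig − N = −104 − (−116.11) = 12.11 dB → 12.1 dB

12.1 dB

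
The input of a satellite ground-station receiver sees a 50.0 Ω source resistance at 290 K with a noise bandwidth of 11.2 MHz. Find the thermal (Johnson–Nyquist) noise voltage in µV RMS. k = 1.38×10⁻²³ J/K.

2.99 µV

V_n = √(4kTRB)
4kTRB = 4 × 1.38×10⁻²³ × 290 × 5.00×10¹ × 1.12×10⁷ = 8.96×10⁻¹² V²
V_n = √(8.96×10⁻¹²) = 2.99×10⁻⁶ V = 2.99 µV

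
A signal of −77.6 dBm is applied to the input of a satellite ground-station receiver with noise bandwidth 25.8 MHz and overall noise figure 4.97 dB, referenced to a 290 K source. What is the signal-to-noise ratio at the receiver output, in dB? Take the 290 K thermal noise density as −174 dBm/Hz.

17.3 dB

Noise floor: N = −174 + 10 log₁₀(B) + NF
10 log₁₀(2.58×10⁷) = 74.12 dB
N = −174 + 74.12 + 4.97 = −94.91 dBm
SNR = P_sig − N = −77.6 − (−94.91) = 17.31 dB → 17.3 dB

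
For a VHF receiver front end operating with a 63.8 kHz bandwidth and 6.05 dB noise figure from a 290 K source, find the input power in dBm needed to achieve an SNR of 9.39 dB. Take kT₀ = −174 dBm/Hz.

−110.5 dBm

Sensitivity = −174 + 10 log₁₀(B) + NF + SNR_min
= −174 + 48.05 + 6.05 + 9.39
= −110.51 dBm → −110.5 dBm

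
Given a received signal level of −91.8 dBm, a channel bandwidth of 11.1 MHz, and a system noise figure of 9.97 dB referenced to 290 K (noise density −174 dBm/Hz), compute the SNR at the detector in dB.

1.8 dB

Noise floor: N = −174 + 10 log₁₀(B) + NF
10 log₁₀(1.11×10⁷) = 70.45 dB
N = −174 + 70.45 + 9.97 = −93.58 dBm
SNR = P_sig − N = −91.8 − (−93.58) = 1.78 dB → 1.8 dB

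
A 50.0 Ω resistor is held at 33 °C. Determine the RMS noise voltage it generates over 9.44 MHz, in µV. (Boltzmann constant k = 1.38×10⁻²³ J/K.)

T = 33 °C + 273.15 = 306.15 K
V_n = √(4kTRB)
4kTRB = 4 × 1.38×10⁻²³ × 306.15 × 5.00×10¹ × 9.44×10⁶ = 7.98×10⁻¹² V²
V_n = √(7.98×10⁻¹²) = 2.82×10⁻⁶ V = 2.82 µV

2.82 µV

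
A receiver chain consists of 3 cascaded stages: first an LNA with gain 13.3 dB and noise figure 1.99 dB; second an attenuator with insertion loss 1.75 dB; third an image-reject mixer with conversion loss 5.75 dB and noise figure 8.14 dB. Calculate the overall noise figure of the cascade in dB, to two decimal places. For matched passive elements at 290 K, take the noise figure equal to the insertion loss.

2.99 dB

Convert to linear (a loss of L dB is a gain of −L dB): F_i = 10^(NF_i/10), G_i = 10^(G_i,dB/10)
  Stage 1: F_1 = 10^(1.99/10) = 1.581, G_1 = 10^(13.3/10) = 21.38
  Stage 2: F_2 = 10^(1.75/10) = 1.496, G_2 = 10^(−1.75/10) = 0.6683
  Stage 3: F_3 = 10^(8.14/10) = 6.516, G_3 = 10^(−5.75/10) = 0.2661
Friis cascade:
  F = 1.581 + (1.496 − 1)/21.38 + (6.516 − 1)/14.29 = 1.991
NF = 10 log₁₀(1.991) = 2.99 dB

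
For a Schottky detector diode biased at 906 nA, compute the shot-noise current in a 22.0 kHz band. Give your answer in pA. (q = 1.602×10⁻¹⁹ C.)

I_n = √(2qI·B)
2qI·B = 2 × 1.602×10⁻¹⁹ × 9.06×10⁻⁷ × 2.20×10⁴ = 6.39×10⁻²¹ A²
I_n = √(6.39×10⁻²¹) = 7.99×10⁻¹¹ A = 79.9 pA

79.9 pA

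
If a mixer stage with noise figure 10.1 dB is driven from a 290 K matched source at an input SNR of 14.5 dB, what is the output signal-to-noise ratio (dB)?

4.4 dB

By definition F = SNR_in/SNR_out, so in dB: SNR_out = SNR_in − NF
SNR_out = 14.5 − 10.1 = 4.4 dB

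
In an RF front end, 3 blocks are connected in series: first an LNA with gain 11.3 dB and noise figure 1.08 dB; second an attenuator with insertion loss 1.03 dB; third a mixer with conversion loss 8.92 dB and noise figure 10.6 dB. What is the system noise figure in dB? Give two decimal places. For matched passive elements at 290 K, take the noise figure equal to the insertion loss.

3.59 dB

Convert to linear (a loss of L dB is a gain of −L dB): F_i = 10^(NF_i/10), G_i = 10^(G_i,dB/10)
  Stage 1: F_1 = 10^(1.08/10) = 1.282, G_1 = 10^(11.3/10) = 13.49
  Stage 2: F_2 = 10^(1.03/10) = 1.268, G_2 = 10^(−1.03/10) = 0.7889
  Stage 3: F_3 = 10^(10.6/10) = 11.48, G_3 = 10^(−8.92/10) = 0.1282
Friis cascade:
  F = 1.282 + (1.268 − 1)/13.49 + (11.48 − 1)/10.64 = 2.287
NF = 10 log₁₀(2.287) = 3.59 dB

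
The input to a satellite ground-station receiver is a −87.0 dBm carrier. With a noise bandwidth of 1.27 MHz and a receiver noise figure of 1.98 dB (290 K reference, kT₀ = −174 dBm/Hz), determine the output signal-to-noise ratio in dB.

24.0 dB

Noise floor: N = −174 + 10 log₁₀(B) + NF
10 log₁₀(1.27×10⁶) = 61.04 dB
N = −174 + 61.04 + 1.98 = −110.98 dBm
SNR = P_sig − N = −87.0 − (−110.98) = 23.98 dB → 24.0 dB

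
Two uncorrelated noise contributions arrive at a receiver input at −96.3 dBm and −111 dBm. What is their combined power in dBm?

−96.2 dBm

Convert to linear, add, convert back:
P₁ = 2.34×10⁻¹³ W, P₂ = 7.94×10⁻¹⁵ W
P_tot = 2.42×10⁻¹³ W → 10 log₁₀(P_tot / 10⁻³) = −96.2 dBm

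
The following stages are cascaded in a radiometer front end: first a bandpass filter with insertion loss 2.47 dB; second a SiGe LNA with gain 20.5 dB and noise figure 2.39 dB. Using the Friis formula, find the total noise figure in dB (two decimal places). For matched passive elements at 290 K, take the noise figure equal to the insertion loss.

4.86 dB

Convert to linear (a loss of L dB is a gain of −L dB): F_i = 10^(NF_i/10), G_i = 10^(G_i,dB/10)
  Stage 1: F_1 = 10^(2.47/10) = 1.766, G_1 = 10^(−2.47/10) = 0.5662
  Stage 2: F_2 = 10^(2.39/10) = 1.734, G_2 = 10^(20.5/10) = 112.2
Friis cascade:
  F = 1.766 + (1.734 − 1)/0.5662 = 3.062
NF = 10 log₁₀(3.062) = 4.86 dB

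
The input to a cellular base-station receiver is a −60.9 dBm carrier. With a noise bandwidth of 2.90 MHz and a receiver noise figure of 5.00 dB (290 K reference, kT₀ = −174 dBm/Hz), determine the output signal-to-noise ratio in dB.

Noise floor: N = −174 + 10 log₁₀(B) + NF
10 log₁₀(2.90×10⁶) = 64.62 dB
N = −174 + 64.62 + 5.00 = −104.38 dBm
SNR = P_sig − N = −60.9 − (−104.38) = 43.48 dB → 43.5 dB

43.5 dB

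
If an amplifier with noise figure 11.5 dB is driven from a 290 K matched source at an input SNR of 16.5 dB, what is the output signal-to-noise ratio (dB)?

By definition F = SNR_in/SNR_out, so in dB: SNR_out = SNR_in − NF
SNR_out = 16.5 − 11.5 = 5.0 dB

5.0 dB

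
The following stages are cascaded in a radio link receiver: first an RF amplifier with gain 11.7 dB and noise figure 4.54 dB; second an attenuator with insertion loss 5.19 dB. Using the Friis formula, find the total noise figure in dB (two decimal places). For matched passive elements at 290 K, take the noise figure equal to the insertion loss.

4.77 dB

Convert to linear (a loss of L dB is a gain of −L dB): F_i = 10^(NF_i/10), G_i = 10^(G_i,dB/10)
  Stage 1: F_1 = 10^(4.54/10) = 2.844, G_1 = 10^(11.7/10) = 14.79
  Stage 2: F_2 = 10^(5.19/10) = 3.304, G_2 = 10^(−5.19/10) = 0.3027
Friis cascade:
  F = 2.844 + (3.304 − 1)/14.79 = 3.000
NF = 10 log₁₀(3.000) = 4.77 dB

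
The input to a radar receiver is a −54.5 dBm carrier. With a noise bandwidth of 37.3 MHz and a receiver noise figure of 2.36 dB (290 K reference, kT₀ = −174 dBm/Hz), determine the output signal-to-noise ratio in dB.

41.4 dB

Noise floor: N = −174 + 10 log₁₀(B) + NF
10 log₁₀(3.73×10⁷) = 75.72 dB
N = −174 + 75.72 + 2.36 = −95.92 dBm
SNR = P_sig − N = −54.5 − (−95.92) = 41.42 dB → 41.4 dB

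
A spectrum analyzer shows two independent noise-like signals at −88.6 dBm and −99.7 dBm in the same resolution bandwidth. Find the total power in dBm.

−88.3 dBm

Convert to linear, add, convert back:
P₁ = 1.38×10⁻¹² W, P₂ = 1.07×10⁻¹³ W
P_tot = 1.49×10⁻¹² W → 10 log₁₀(P_tot / 10⁻³) = −88.3 dBm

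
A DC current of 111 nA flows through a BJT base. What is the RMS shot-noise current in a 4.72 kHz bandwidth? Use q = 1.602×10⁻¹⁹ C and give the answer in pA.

13.0 pA

I_n = √(2qI·B)
2qI·B = 2 × 1.602×10⁻¹⁹ × 1.11×10⁻⁷ × 4.72×10³ = 1.68×10⁻²² A²
I_n = √(1.68×10⁻²²) = 1.30×10⁻¹¹ A = 13.0 pA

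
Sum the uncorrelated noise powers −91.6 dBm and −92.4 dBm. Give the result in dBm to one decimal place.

Convert to linear, add, convert back:
P₁ = 6.92×10⁻¹³ W, P₂ = 5.75×10⁻¹³ W
P_tot = 1.27×10⁻¹² W → 10 log₁₀(P_tot / 10⁻³) = −89.0 dBm

−89.0 dBm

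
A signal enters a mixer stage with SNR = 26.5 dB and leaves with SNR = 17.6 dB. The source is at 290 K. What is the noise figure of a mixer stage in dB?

NF (dB) = SNR_in(dB) − SNR_out(dB) when the source is at T₀
NF = 26.5 − 17.6 = 8.9 dB

8.9 dB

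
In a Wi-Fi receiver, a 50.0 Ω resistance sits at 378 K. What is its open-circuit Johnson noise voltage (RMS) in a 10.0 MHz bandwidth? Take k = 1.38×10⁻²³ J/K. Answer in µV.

3.23 µV

V_n = √(4kTRB)
4kTRB = 4 × 1.38×10⁻²³ × 378 × 5.00×10¹ × 1.00×10⁷ = 1.04×10⁻¹¹ V²
V_n = √(1.04×10⁻¹¹) = 3.23×10⁻⁶ V = 3.23 µV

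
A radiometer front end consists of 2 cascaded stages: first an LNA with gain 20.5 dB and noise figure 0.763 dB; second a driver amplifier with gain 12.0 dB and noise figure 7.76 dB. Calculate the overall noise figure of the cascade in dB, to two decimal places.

0.92 dB

Convert to linear (a loss of L dB is a gain of −L dB): F_i = 10^(NF_i/10), G_i = 10^(G_i,dB/10)
  Stage 1: F_1 = 10^(0.763/10) = 1.192, G_1 = 10^(20.5/10) = 112.2
  Stage 2: F_2 = 10^(7.76/10) = 5.970, G_2 = 10^(12.0/10) = 15.85
Friis cascade:
  F = 1.192 + (5.970 − 1)/112.2 = 1.236
NF = 10 log₁₀(1.236) = 0.92 dB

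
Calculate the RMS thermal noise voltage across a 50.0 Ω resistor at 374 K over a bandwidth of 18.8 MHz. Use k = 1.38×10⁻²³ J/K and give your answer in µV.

V_n = √(4kTRB)
4kTRB = 4 × 1.38×10⁻²³ × 374 × 5.00×10¹ × 1.88×10⁷ = 1.94×10⁻¹¹ V²
V_n = √(1.94×10⁻¹¹) = 4.41×10⁻⁶ V = 4.41 µV

4.41 µV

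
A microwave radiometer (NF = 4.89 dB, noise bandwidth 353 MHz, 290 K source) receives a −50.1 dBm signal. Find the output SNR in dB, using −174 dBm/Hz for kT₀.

33.5 dB

Noise floor: N = −174 + 10 log₁₀(B) + NF
10 log₁₀(3.53×10⁸) = 85.48 dB
N = −174 + 85.48 + 4.89 = −83.63 dBm
SNR = P_sig − N = −50.1 − (−83.63) = 33.53 dB → 33.5 dB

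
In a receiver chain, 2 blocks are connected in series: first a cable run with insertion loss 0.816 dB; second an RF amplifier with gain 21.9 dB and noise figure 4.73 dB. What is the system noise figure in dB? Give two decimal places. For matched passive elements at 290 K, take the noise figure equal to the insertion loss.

Convert to linear (a loss of L dB is a gain of −L dB): F_i = 10^(NF_i/10), G_i = 10^(G_i,dB/10)
  Stage 1: F_1 = 10^(0.816/10) = 1.207, G_1 = 10^(−0.816/10) = 0.8287
  Stage 2: F_2 = 10^(4.73/10) = 2.972, G_2 = 10^(21.9/10) = 154.9
Friis cascade:
  F = 1.207 + (2.972 − 1)/0.8287 = 3.586
NF = 10 log₁₀(3.586) = 5.55 dB

5.55 dB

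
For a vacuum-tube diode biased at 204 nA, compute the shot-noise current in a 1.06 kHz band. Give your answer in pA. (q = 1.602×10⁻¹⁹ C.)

8.32 pA

I_n = √(2qI·B)
2qI·B = 2 × 1.602×10⁻¹⁹ × 2.04×10⁻⁷ × 1.06×10³ = 6.93×10⁻²³ A²
I_n = √(6.93×10⁻²³) = 8.32×10⁻¹² A = 8.32 pA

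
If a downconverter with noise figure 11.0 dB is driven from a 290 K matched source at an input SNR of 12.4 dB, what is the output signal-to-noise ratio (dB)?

By definition F = SNR_in/SNR_out, so in dB: SNR_out = SNR_in − NF
SNR_out = 12.4 − 11.0 = 1.4 dB

1.4 dB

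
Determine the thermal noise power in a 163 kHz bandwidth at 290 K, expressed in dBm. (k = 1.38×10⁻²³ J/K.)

P_n = kTB = 1.38×10⁻²³ × 290 × 1.63×10⁵ = 6.52×10⁻¹⁶ W
In dBm: 10 log₁₀(6.52×10⁻¹⁶ / 10⁻³) = −121.9 dBm

−121.9 dBm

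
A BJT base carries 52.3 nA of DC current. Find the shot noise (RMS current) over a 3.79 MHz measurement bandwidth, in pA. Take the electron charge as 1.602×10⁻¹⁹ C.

252 pA

I_n = √(2qI·B)
2qI·B = 2 × 1.602×10⁻¹⁹ × 5.23×10⁻⁸ × 3.79×10⁶ = 6.35×10⁻²⁰ A²
I_n = √(6.35×10⁻²⁰) = 2.52×10⁻¹⁰ A = 252 pA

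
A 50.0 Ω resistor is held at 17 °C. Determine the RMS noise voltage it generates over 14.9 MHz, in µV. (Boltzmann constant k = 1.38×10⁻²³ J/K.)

3.45 µV

T = 17 °C + 273.15 = 290.15 K
V_n = √(4kTRB)
4kTRB = 4 × 1.38×10⁻²³ × 290.15 × 5.00×10¹ × 1.49×10⁷ = 1.19×10⁻¹¹ V²
V_n = √(1.19×10⁻¹¹) = 3.45×10⁻⁶ V = 3.45 µV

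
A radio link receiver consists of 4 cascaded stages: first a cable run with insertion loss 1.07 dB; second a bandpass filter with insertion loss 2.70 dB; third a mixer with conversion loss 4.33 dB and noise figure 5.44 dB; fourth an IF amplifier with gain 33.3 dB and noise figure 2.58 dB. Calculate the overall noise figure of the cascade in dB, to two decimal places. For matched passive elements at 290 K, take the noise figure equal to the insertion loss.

11.33 dB

Convert to linear (a loss of L dB is a gain of −L dB): F_i = 10^(NF_i/10), G_i = 10^(G_i,dB/10)
  Stage 1: F_1 = 10^(1.07/10) = 1.279, G_1 = 10^(−1.07/10) = 0.7816
  Stage 2: F_2 = 10^(2.70/10) = 1.862, G_2 = 10^(−2.70/10) = 0.5370
  Stage 3: F_3 = 10^(5.44/10) = 3.499, G_3 = 10^(−4.33/10) = 0.3690
  Stage 4: F_4 = 10^(2.58/10) = 1.811, G_4 = 10^(33.3/10) = 2138
Friis cascade:
  F = 1.279 + (1.862 − 1)/0.7816 + (3.499 − 1)/0.4198 + (1.811 − 1)/0.1549 = 13.58
NF = 10 log₁₀(13.58) = 11.33 dB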